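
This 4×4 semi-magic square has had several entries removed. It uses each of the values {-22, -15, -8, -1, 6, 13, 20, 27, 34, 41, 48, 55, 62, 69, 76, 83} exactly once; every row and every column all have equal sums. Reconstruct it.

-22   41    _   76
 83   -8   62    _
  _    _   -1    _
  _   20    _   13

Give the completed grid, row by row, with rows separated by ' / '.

The 16 entries sum to 488, so each line sums to 488/4 = 122.
The remaining cell in row 1 is (1,3) = 122 − 95 = 27.
Using row 2: 83 + (-8) + 62 + ? → (2,4) = 122 − 137 = -15.
Column 2 must total 122; the given cells sum to 53, so (3,2) = 69.
Column 3 needs 122; the known cells sum to 88, so (4,3) = 34.
Column 4: 76 + (-15) + 13 + ? = 122, so (3,4) = 48.
Row 3 must total 122; the given cells sum to 116, so (3,1) = 6.
The remaining cell in row 4 is (4,1) = 122 − 67 = 55.

-22 41 27 76 / 83 -8 62 -15 / 6 69 -1 48 / 55 20 34 13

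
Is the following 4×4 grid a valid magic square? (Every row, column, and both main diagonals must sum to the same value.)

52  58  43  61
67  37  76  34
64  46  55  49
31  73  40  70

Yes

Row 1: 52 + 58 + 43 + 61 = 214.
Row 2: 67 + 37 + 76 + 34 = 214.
Row 3: 64 + 46 + 55 + 49 = 214.
Row 4: 31 + 73 + 40 + 70 = 214.
Column 1: 52 + 67 + 64 + 31 = 214.
Column 2: 58 + 37 + 46 + 73 = 214.
Column 3: 43 + 76 + 55 + 40 = 214.
Column 4: 61 + 34 + 49 + 70 = 214.
Main diagonal: 52 + 37 + 55 + 70 = 214.
Anti-diagonal: 61 + 76 + 46 + 31 = 214.
All lines sum to 214.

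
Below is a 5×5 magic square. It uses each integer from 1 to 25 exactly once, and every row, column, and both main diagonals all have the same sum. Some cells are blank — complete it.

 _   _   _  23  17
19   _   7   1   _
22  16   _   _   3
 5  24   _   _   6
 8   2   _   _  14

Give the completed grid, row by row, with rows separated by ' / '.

The entries are 1 through 25, which sum to 325, so each line sums to 325/5 = 65.
Column 1 needs 65; the known cells sum to 54, so (1,1) = 11.
Using column 5: 17 + 3 + 6 + 14 + ? → (2,5) = 65 − 40 = 25.
Anti-diagonal must total 65; the given cells sum to 50, so (3,3) = 15.
Row 2: 19 + 7 + 1 + 25 + ? = 65, so (2,2) = 13.
Row 3 must total 65; the given cells sum to 56, so (3,4) = 9.
Column 2 must total 65; the given cells sum to 55, so (1,2) = 10.
Using main diagonal: 11 + 13 + 15 + 14 + ? → (4,4) = 65 − 53 = 12.
Row 1 must total 65; the given cells sum to 61, so (1,3) = 4.
Row 4 must total 65; the given cells sum to 47, so (4,3) = 18.
Column 3 needs 65; the known cells sum to 44, so (5,3) = 21.
From column 4, 65 − (23 + 1 + 9 + 12) gives (5,4) = 20.

11 10 4 23 17 / 19 13 7 1 25 / 22 16 15 9 3 / 5 24 18 12 6 / 8 2 21 20 14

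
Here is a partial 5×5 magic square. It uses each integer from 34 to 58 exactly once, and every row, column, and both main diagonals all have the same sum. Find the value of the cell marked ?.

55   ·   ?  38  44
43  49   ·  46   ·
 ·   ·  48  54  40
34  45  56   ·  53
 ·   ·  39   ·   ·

52

The entries are 34 through 58, which sum to 1150, so each line sums to 1150/5 = 230.
Row 4 needs 230; the known cells sum to 188, so (4,4) = 42.
From column 4, 230 − (38 + 46 + 54 + 42) gives (5,4) = 50.
Using main diagonal: 55 + 49 + 48 + 42 + ? → (5,5) = 230 − 194 = 36.
Using anti-diagonal: 44 + 46 + 48 + 45 + ? → (5,1) = 230 − 183 = 47.
Row 5: 47 + 39 + 50 + 36 + ? = 230, so (5,2) = 58.
Column 1: 55 + 43 + 34 + 47 + ? = 230, so (3,1) = 51.
The remaining cell in column 5 is (2,5) = 230 − 173 = 57.
Row 2 must total 230; the given cells sum to 195, so (2,3) = 35.
Row 3: 51 + 48 + 54 + 40 + ? = 230, so (3,2) = 37.
Column 2: 49 + 37 + 45 + 58 + ? = 230, so (1,2) = 41.
From column 3, 230 − (35 + 48 + 56 + 39) gives (1,3) = 52.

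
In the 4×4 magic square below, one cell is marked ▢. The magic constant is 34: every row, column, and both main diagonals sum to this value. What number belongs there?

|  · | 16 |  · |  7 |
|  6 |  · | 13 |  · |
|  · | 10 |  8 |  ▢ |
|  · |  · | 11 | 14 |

1

Column 3 must total 34; the given cells sum to 32, so (1,3) = 2.
Using anti-diagonal: 7 + 13 + 10 + ? → (4,1) = 34 − 30 = 4.
Row 1 needs 34; the known cells sum to 25, so (1,1) = 9.
Row 4: 4 + 11 + 14 + ? = 34, so (4,2) = 5.
The remaining cell in column 1 is (3,1) = 34 − 19 = 15.
Column 2 needs 34; the known cells sum to 31, so (2,2) = 3.
Row 2 must total 34; the given cells sum to 22, so (2,4) = 12.
Row 3: 15 + 10 + 8 + ? = 34, so (3,4) = 1.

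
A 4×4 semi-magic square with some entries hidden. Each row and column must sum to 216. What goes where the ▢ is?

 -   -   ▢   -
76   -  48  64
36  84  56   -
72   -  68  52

44

Using row 2: 76 + 48 + 64 + ? → (2,2) = 216 − 188 = 28.
The remaining cell in row 3 is (3,4) = 216 − 176 = 40.
Row 4 needs 216; the known cells sum to 192, so (4,2) = 24.
The remaining cell in column 1 is (1,1) = 216 − 184 = 32.
The remaining cell in column 2 is (1,2) = 216 − 136 = 80.
Using column 3: 48 + 56 + 68 + ? → (1,3) = 216 − 172 = 44.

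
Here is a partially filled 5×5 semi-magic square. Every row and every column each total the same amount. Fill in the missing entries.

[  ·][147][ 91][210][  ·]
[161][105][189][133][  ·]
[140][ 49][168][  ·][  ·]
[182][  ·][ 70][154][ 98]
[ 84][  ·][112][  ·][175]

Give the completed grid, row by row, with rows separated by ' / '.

Column 3 is already complete: 91 + 189 + 168 + 70 + 112 = 630, so that is the magic constant.
Row 2: 161 + 105 + 189 + 133 + ? = 630, so (2,5) = 42.
Row 4 needs 630; the known cells sum to 504, so (4,2) = 126.
Using column 1: 161 + 140 + 182 + 84 + ? → (1,1) = 630 − 567 = 63.
Column 2: 147 + 105 + 49 + 126 + ? = 630, so (5,2) = 203.
Row 1 must total 630; the given cells sum to 511, so (1,5) = 119.
Row 5: 84 + 203 + 112 + 175 + ? = 630, so (5,4) = 56.
From column 4, 630 − (210 + 133 + 154 + 56) gives (3,4) = 77.
Column 5 needs 630; the known cells sum to 434, so (3,5) = 196.

63 147 91 210 119 / 161 105 189 133 42 / 140 49 168 77 196 / 182 126 70 154 98 / 84 203 112 56 175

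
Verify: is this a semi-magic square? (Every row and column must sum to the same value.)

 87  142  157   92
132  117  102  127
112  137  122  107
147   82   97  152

Yes

Row 1: 87 + 142 + 157 + 92 = 478.
Row 2: 132 + 117 + 102 + 127 = 478.
Row 3: 112 + 137 + 122 + 107 = 478.
Row 4: 147 + 82 + 97 + 152 = 478.
Column 1: 87 + 132 + 112 + 147 = 478.
Column 2: 142 + 117 + 137 + 82 = 478.
Column 3: 157 + 102 + 122 + 97 = 478.
Column 4: 92 + 127 + 107 + 152 = 478.
All lines sum to 478.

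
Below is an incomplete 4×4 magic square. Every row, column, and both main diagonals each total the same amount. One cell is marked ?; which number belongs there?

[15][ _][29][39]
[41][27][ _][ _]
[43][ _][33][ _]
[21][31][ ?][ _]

23

Column 1 is complete and sums to 120; that is the magic constant.
The remaining cell in row 1 is (1,2) = 120 − 83 = 37.
Column 2 needs 120; the known cells sum to 95, so (3,2) = 25.
The remaining cell in main diagonal is (4,4) = 120 − 75 = 45.
Anti-diagonal needs 120; the known cells sum to 85, so (2,3) = 35.
Row 2 must total 120; the given cells sum to 103, so (2,4) = 17.
Row 3 must total 120; the given cells sum to 101, so (3,4) = 19.
Row 4: 21 + 31 + 45 + ? = 120, so (4,3) = 23.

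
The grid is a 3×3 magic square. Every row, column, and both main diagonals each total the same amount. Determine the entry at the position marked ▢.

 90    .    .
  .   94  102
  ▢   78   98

106

Main diagonal is complete and sums to 282; that is the magic constant.
Row 2 must total 282; the given cells sum to 196, so (2,1) = 86.
Row 3 needs 282; the known cells sum to 176, so (3,1) = 106.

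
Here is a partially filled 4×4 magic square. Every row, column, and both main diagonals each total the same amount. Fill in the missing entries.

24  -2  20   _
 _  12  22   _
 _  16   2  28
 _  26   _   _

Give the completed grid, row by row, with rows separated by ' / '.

Column 2 is already complete: -2 + 12 + 16 + 26 = 52, so that is the magic constant.
Row 1 needs 52; the known cells sum to 42, so (1,4) = 10.
Row 3 must total 52; the given cells sum to 46, so (3,1) = 6.
Column 3 needs 52; the known cells sum to 44, so (4,3) = 8.
From main diagonal, 52 − (24 + 12 + 2) gives (4,4) = 14.
Anti-diagonal must total 52; the given cells sum to 48, so (4,1) = 4.
Column 1 must total 52; the given cells sum to 34, so (2,1) = 18.
The remaining cell in column 4 is (2,4) = 52 − 52 = 0.

24 -2 20 10 / 18 12 22 0 / 6 16 2 28 / 4 26 8 14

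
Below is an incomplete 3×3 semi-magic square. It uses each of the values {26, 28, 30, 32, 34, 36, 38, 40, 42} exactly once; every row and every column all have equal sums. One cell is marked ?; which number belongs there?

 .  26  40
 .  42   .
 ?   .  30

38

The 9 entries sum to 306, so each line sums to 306/3 = 102.
From row 1, 102 − (26 + 40) gives (1,1) = 36.
Column 2: 26 + 42 + ? = 102, so (3,2) = 34.
Using column 3: 40 + 30 + ? → (2,3) = 102 − 70 = 32.
Using row 2: 42 + 32 + ? → (2,1) = 102 − 74 = 28.
Using row 3: 34 + 30 + ? → (3,1) = 102 − 64 = 38.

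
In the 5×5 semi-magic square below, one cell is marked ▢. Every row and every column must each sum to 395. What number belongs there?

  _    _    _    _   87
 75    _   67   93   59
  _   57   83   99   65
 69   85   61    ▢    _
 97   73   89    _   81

Row 2 needs 395; the known cells sum to 294, so (2,2) = 101.
Row 3 needs 395; the known cells sum to 304, so (3,1) = 91.
Row 5 needs 395; the known cells sum to 340, so (5,4) = 55.
The remaining cell in column 1 is (1,1) = 395 − 332 = 63.
Column 2 must total 395; the given cells sum to 316, so (1,2) = 79.
Column 3 needs 395; the known cells sum to 300, so (1,3) = 95.
Column 5: 87 + 59 + 65 + 81 + ? = 395, so (4,5) = 103.
Using row 1: 63 + 79 + 95 + 87 + ? → (1,4) = 395 − 324 = 71.
The remaining cell in row 4 is (4,4) = 395 − 318 = 77.

77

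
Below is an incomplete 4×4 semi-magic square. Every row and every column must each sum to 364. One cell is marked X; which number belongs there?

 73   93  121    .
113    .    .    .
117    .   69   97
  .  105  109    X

89

Row 1: 73 + 93 + 121 + ? = 364, so (1,4) = 77.
Row 3 must total 364; the given cells sum to 283, so (3,2) = 81.
Using column 1: 73 + 113 + 117 + ? → (4,1) = 364 − 303 = 61.
Using column 2: 93 + 81 + 105 + ? → (2,2) = 364 − 279 = 85.
Column 3 needs 364; the known cells sum to 299, so (2,3) = 65.
The remaining cell in row 2 is (2,4) = 364 − 263 = 101.
Row 4 must total 364; the given cells sum to 275, so (4,4) = 89.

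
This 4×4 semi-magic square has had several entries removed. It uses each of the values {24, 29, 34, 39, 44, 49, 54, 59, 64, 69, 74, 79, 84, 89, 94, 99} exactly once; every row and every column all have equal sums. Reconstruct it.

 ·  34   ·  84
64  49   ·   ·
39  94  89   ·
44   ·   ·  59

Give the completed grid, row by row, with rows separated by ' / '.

The 16 entries sum to 984, so each line sums to 984/4 = 246.
The remaining cell in row 3 is (3,4) = 246 − 222 = 24.
Column 1 needs 246; the known cells sum to 147, so (1,1) = 99.
Column 2 must total 246; the given cells sum to 177, so (4,2) = 69.
Column 4 must total 246; the given cells sum to 167, so (2,4) = 79.
Row 1 needs 246; the known cells sum to 217, so (1,3) = 29.
Using row 2: 64 + 49 + 79 + ? → (2,3) = 246 − 192 = 54.
Row 4 needs 246; the known cells sum to 172, so (4,3) = 74.

99 34 29 84 / 64 49 54 79 / 39 94 89 24 / 44 69 74 59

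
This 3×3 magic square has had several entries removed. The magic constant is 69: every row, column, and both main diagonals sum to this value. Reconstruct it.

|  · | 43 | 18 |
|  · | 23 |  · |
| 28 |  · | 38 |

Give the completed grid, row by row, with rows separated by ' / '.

8 43 18 / 33 23 13 / 28 3 38

Row 1: 43 + 18 + ? = 69, so (1,1) = 8.
Using row 3: 28 + 38 + ? → (3,2) = 69 − 66 = 3.
From column 1, 69 − (8 + 28) gives (2,1) = 33.
Column 3 needs 69; the known cells sum to 56, so (2,3) = 13.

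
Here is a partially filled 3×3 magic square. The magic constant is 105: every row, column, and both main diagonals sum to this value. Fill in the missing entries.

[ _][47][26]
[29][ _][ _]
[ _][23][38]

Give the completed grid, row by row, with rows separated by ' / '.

32 47 26 / 29 35 41 / 44 23 38

From row 1, 105 − (47 + 26) gives (1,1) = 32.
The remaining cell in row 3 is (3,1) = 105 − 61 = 44.
From column 2, 105 − (47 + 23) gives (2,2) = 35.
From column 3, 105 − (26 + 38) gives (2,3) = 41.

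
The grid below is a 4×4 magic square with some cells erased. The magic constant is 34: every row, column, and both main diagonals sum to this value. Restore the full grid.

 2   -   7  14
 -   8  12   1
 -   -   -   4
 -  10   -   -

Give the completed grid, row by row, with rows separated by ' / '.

2 11 7 14 / 13 8 12 1 / 16 5 9 4 / 3 10 6 15

From row 1, 34 − (2 + 7 + 14) gives (1,2) = 11.
Row 2 must total 34; the given cells sum to 21, so (2,1) = 13.
Using column 2: 11 + 8 + 10 + ? → (3,2) = 34 − 29 = 5.
Column 4 must total 34; the given cells sum to 19, so (4,4) = 15.
Main diagonal needs 34; the known cells sum to 25, so (3,3) = 9.
The remaining cell in anti-diagonal is (4,1) = 34 − 31 = 3.
Using row 3: 5 + 9 + 4 + ? → (3,1) = 34 − 18 = 16.
Using row 4: 3 + 10 + 15 + ? → (4,3) = 34 − 28 = 6.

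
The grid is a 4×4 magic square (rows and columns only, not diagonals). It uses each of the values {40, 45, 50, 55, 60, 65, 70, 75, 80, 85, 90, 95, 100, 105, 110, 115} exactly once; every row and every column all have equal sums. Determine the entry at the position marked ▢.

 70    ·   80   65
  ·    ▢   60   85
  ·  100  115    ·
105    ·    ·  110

75

The 16 entries sum to 1240, so each line sums to 1240/4 = 310.
Row 1: 70 + 80 + 65 + ? = 310, so (1,2) = 95.
Column 3 needs 310; the known cells sum to 255, so (4,3) = 55.
From column 4, 310 − (65 + 85 + 110) gives (3,4) = 50.
Row 3 must total 310; the given cells sum to 265, so (3,1) = 45.
Row 4 must total 310; the given cells sum to 270, so (4,2) = 40.
Using column 1: 70 + 45 + 105 + ? → (2,1) = 310 − 220 = 90.
From column 2, 310 − (95 + 100 + 40) gives (2,2) = 75.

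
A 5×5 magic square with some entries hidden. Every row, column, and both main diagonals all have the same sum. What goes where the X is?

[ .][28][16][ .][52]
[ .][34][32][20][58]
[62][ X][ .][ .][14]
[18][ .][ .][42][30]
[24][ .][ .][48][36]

Column 5 is complete and sums to 190; that is the magic constant.
From row 2, 190 − (34 + 32 + 20 + 58) gives (2,1) = 46.
Column 1 must total 190; the given cells sum to 150, so (1,1) = 40.
Main diagonal must total 190; the given cells sum to 152, so (3,3) = 38.
Using anti-diagonal: 52 + 20 + 38 + 24 + ? → (4,2) = 190 − 134 = 56.
The remaining cell in row 1 is (1,4) = 190 − 136 = 54.
The remaining cell in row 4 is (4,3) = 190 − 146 = 44.
The remaining cell in column 3 is (5,3) = 190 − 130 = 60.
Column 4 must total 190; the given cells sum to 164, so (3,4) = 26.
Row 3 must total 190; the given cells sum to 140, so (3,2) = 50.

50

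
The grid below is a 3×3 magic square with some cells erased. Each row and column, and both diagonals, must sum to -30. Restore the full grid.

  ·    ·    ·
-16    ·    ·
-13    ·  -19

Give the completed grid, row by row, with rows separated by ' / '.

From row 3, -30 − (-13 + (-19)) gives (3,2) = 2.
From column 1, -30 − (-16 + (-13)) gives (1,1) = -1.
Main diagonal must total -30; the given cells sum to -20, so (2,2) = -10.
The remaining cell in anti-diagonal is (1,3) = -30 − (-23) = -7.
Row 1 must total -30; the given cells sum to -8, so (1,2) = -22.
The remaining cell in row 2 is (2,3) = -30 − (-26) = -4.

-1 -22 -7 / -16 -10 -4 / -13 2 -19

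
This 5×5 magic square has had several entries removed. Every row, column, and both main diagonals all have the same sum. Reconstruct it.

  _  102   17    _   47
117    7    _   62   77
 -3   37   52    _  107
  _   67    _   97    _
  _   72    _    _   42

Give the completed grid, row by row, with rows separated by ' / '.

Column 2 is already complete: 102 + 7 + 37 + 67 + 72 = 285, so that is the magic constant.
Row 2: 117 + 7 + 62 + 77 + ? = 285, so (2,3) = 22.
Row 3 needs 285; the known cells sum to 193, so (3,4) = 92.
From column 5, 285 − (47 + 77 + 107 + 42) gives (4,5) = 12.
Main diagonal needs 285; the known cells sum to 198, so (1,1) = 87.
From anti-diagonal, 285 − (47 + 62 + 52 + 67) gives (5,1) = 57.
Row 1: 87 + 102 + 17 + 47 + ? = 285, so (1,4) = 32.
The remaining cell in column 1 is (4,1) = 285 − 258 = 27.
From column 4, 285 − (32 + 62 + 92 + 97) gives (5,4) = 2.
From row 4, 285 − (27 + 67 + 97 + 12) gives (4,3) = 82.
Row 5 needs 285; the known cells sum to 173, so (5,3) = 112.

87 102 17 32 47 / 117 7 22 62 77 / -3 37 52 92 107 / 27 67 82 97 12 / 57 72 112 2 42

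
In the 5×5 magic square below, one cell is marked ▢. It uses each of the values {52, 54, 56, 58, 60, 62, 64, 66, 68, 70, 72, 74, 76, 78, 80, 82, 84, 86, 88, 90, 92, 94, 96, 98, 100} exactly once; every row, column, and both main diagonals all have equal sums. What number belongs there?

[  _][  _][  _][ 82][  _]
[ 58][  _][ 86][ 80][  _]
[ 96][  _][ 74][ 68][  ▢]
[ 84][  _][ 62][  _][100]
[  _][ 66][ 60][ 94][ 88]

The 25 entries sum to 1900, so each line sums to 1900/5 = 380.
Row 5 needs 380; the known cells sum to 308, so (5,1) = 72.
Column 1 must total 380; the given cells sum to 310, so (1,1) = 70.
Column 3 must total 380; the given cells sum to 282, so (1,3) = 98.
The remaining cell in column 4 is (4,4) = 380 − 324 = 56.
Using main diagonal: 70 + 74 + 56 + 88 + ? → (2,2) = 380 − 288 = 92.
Row 2 must total 380; the given cells sum to 316, so (2,5) = 64.
From row 4, 380 − (84 + 62 + 56 + 100) gives (4,2) = 78.
Using anti-diagonal: 80 + 74 + 78 + 72 + ? → (1,5) = 380 − 304 = 76.
The remaining cell in row 1 is (1,2) = 380 − 326 = 54.
Column 2 needs 380; the known cells sum to 290, so (3,2) = 90.
Column 5 needs 380; the known cells sum to 328, so (3,5) = 52.

52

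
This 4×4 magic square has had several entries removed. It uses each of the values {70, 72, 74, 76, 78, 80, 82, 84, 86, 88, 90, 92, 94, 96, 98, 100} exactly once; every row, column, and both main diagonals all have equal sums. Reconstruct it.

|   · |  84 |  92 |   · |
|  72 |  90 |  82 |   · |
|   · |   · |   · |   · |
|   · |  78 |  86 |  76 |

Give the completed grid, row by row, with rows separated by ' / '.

The 16 entries sum to 1360, so each line sums to 1360/4 = 340.
Row 2 needs 340; the known cells sum to 244, so (2,4) = 96.
Using row 4: 78 + 86 + 76 + ? → (4,1) = 340 − 240 = 100.
The remaining cell in column 2 is (3,2) = 340 − 252 = 88.
Column 3 needs 340; the known cells sum to 260, so (3,3) = 80.
From main diagonal, 340 − (90 + 80 + 76) gives (1,1) = 94.
Anti-diagonal must total 340; the given cells sum to 270, so (1,4) = 70.
The remaining cell in column 1 is (3,1) = 340 − 266 = 74.
From column 4, 340 − (70 + 96 + 76) gives (3,4) = 98.

94 84 92 70 / 72 90 82 96 / 74 88 80 98 / 100 78 86 76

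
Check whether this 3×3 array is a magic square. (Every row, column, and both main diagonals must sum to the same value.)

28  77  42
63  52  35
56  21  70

Row 1: 28 + 77 + 42 = 147.
Row 2: 63 + 52 + 35 = 150.
Row 3: 56 + 21 + 70 = 147.
Column 1: 28 + 63 + 56 = 147.
Column 2: 77 + 52 + 21 = 150.
Column 3: 42 + 35 + 70 = 147.
Main diagonal: 28 + 52 + 70 = 150.
Anti-diagonal: 42 + 52 + 56 = 150.

No — main diagonal sums to 150 but row 3 sums to 147.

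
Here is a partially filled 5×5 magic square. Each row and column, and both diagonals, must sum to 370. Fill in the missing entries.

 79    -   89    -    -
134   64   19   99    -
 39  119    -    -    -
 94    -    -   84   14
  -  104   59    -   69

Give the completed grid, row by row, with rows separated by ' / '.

Row 2 needs 370; the known cells sum to 316, so (2,5) = 54.
From column 1, 370 − (79 + 134 + 39 + 94) gives (5,1) = 24.
Main diagonal needs 370; the known cells sum to 296, so (3,3) = 74.
Using row 5: 24 + 104 + 59 + 69 + ? → (5,4) = 370 − 256 = 114.
Column 3 must total 370; the given cells sum to 241, so (4,3) = 129.
The remaining cell in row 4 is (4,2) = 370 − 321 = 49.
Column 2: 64 + 119 + 49 + 104 + ? = 370, so (1,2) = 34.
From anti-diagonal, 370 − (99 + 74 + 49 + 24) gives (1,5) = 124.
The remaining cell in row 1 is (1,4) = 370 − 326 = 44.
Column 4 needs 370; the known cells sum to 341, so (3,4) = 29.
Column 5 needs 370; the known cells sum to 261, so (3,5) = 109.

79 34 89 44 124 / 134 64 19 99 54 / 39 119 74 29 109 / 94 49 129 84 14 / 24 104 59 114 69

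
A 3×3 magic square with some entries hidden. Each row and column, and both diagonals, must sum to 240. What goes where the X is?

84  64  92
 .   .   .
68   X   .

96

Column 1 needs 240; the known cells sum to 152, so (2,1) = 88.
Anti-diagonal must total 240; the given cells sum to 160, so (2,2) = 80.
Row 2: 88 + 80 + ? = 240, so (2,3) = 72.
The remaining cell in column 2 is (3,2) = 240 − 144 = 96.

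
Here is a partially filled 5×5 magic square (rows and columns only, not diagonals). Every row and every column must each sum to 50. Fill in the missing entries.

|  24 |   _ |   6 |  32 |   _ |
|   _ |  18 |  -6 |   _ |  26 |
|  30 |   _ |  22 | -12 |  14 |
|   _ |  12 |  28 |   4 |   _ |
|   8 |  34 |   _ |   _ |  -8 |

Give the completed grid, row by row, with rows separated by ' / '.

The remaining cell in row 3 is (3,2) = 50 − 54 = -4.
Column 2 needs 50; the known cells sum to 60, so (1,2) = -10.
Column 3: 6 + (-6) + 22 + 28 + ? = 50, so (5,3) = 0.
Using row 1: 24 + (-10) + 6 + 32 + ? → (1,5) = 50 − 52 = -2.
Row 5 must total 50; the given cells sum to 34, so (5,4) = 16.
Column 4 needs 50; the known cells sum to 40, so (2,4) = 10.
Column 5: -2 + 26 + 14 + (-8) + ? = 50, so (4,5) = 20.
Using row 2: 18 + (-6) + 10 + 26 + ? → (2,1) = 50 − 48 = 2.
Row 4 needs 50; the known cells sum to 64, so (4,1) = -14.

24 -10 6 32 -2 / 2 18 -6 10 26 / 30 -4 22 -12 14 / -14 12 28 4 20 / 8 34 0 16 -8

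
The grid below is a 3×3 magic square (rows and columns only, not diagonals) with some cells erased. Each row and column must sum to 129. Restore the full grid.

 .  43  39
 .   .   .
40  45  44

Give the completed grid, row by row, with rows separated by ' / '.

47 43 39 / 42 41 46 / 40 45 44

The remaining cell in row 1 is (1,1) = 129 − 82 = 47.
Column 1 needs 129; the known cells sum to 87, so (2,1) = 42.
Column 2 needs 129; the known cells sum to 88, so (2,2) = 41.
Using column 3: 39 + 44 + ? → (2,3) = 129 − 83 = 46.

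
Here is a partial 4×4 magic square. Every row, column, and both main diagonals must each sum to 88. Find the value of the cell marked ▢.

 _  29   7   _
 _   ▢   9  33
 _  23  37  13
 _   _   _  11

The remaining cell in row 3 is (3,1) = 88 − 73 = 15.
Column 3 needs 88; the known cells sum to 53, so (4,3) = 35.
From column 4, 88 − (33 + 13 + 11) gives (1,4) = 31.
Anti-diagonal must total 88; the given cells sum to 63, so (4,1) = 25.
Row 1 must total 88; the given cells sum to 67, so (1,1) = 21.
From row 4, 88 − (25 + 35 + 11) gives (4,2) = 17.
Using column 1: 21 + 15 + 25 + ? → (2,1) = 88 − 61 = 27.
Column 2 must total 88; the given cells sum to 69, so (2,2) = 19.

19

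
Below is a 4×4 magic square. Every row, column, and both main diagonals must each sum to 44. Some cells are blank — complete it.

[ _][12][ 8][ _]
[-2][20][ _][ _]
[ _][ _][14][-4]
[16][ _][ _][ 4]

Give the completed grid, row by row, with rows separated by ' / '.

6 12 8 18 / -2 20 0 26 / 24 10 14 -4 / 16 2 22 4

Main diagonal must total 44; the given cells sum to 38, so (1,1) = 6.
Row 1 needs 44; the known cells sum to 26, so (1,4) = 18.
From column 1, 44 − (6 + (-2) + 16) gives (3,1) = 24.
The remaining cell in column 4 is (2,4) = 44 − 18 = 26.
The remaining cell in row 2 is (2,3) = 44 − 44 = 0.
Row 3: 24 + 14 + (-4) + ? = 44, so (3,2) = 10.
Column 2: 12 + 20 + 10 + ? = 44, so (4,2) = 2.
Column 3: 8 + 0 + 14 + ? = 44, so (4,3) = 22.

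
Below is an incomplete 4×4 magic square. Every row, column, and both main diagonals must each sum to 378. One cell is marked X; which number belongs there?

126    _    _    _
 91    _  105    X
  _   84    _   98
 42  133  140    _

70

Row 4 must total 378; the given cells sum to 315, so (4,4) = 63.
Column 1 must total 378; the given cells sum to 259, so (3,1) = 119.
The remaining cell in anti-diagonal is (1,4) = 378 − 231 = 147.
Row 3: 119 + 84 + 98 + ? = 378, so (3,3) = 77.
Using column 3: 105 + 77 + 140 + ? → (1,3) = 378 − 322 = 56.
Column 4 must total 378; the given cells sum to 308, so (2,4) = 70.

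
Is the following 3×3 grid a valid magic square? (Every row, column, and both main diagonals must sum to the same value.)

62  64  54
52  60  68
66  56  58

Yes

Row 1: 62 + 64 + 54 = 180.
Row 2: 52 + 60 + 68 = 180.
Row 3: 66 + 56 + 58 = 180.
Column 1: 62 + 52 + 66 = 180.
Column 2: 64 + 60 + 56 = 180.
Column 3: 54 + 68 + 58 = 180.
Main diagonal: 62 + 60 + 58 = 180.
Anti-diagonal: 54 + 60 + 66 = 180.
All lines sum to 180.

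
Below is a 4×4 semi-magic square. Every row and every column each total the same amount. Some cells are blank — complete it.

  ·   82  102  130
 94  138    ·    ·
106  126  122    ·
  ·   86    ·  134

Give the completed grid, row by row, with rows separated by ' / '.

Column 2 is already complete: 82 + 138 + 126 + 86 = 432, so that is the magic constant.
Row 1 needs 432; the known cells sum to 314, so (1,1) = 118.
Row 3: 106 + 126 + 122 + ? = 432, so (3,4) = 78.
Column 1 must total 432; the given cells sum to 318, so (4,1) = 114.
From column 4, 432 − (130 + 78 + 134) gives (2,4) = 90.
Using row 2: 94 + 138 + 90 + ? → (2,3) = 432 − 322 = 110.
From row 4, 432 − (114 + 86 + 134) gives (4,3) = 98.

118 82 102 130 / 94 138 110 90 / 106 126 122 78 / 114 86 98 134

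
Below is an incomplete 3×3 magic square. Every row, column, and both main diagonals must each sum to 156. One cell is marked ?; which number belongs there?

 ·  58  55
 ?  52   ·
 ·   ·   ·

Row 1 needs 156; the known cells sum to 113, so (1,1) = 43.
Column 2: 58 + 52 + ? = 156, so (3,2) = 46.
Main diagonal: 43 + 52 + ? = 156, so (3,3) = 61.
From anti-diagonal, 156 − (55 + 52) gives (3,1) = 49.
The remaining cell in column 1 is (2,1) = 156 − 92 = 64.

64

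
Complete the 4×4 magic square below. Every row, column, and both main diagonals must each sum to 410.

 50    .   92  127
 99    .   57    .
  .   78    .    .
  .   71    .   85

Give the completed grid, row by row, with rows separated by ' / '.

Row 1 needs 410; the known cells sum to 269, so (1,2) = 141.
Using column 2: 141 + 78 + 71 + ? → (2,2) = 410 − 290 = 120.
Main diagonal must total 410; the given cells sum to 255, so (3,3) = 155.
Anti-diagonal: 127 + 57 + 78 + ? = 410, so (4,1) = 148.
The remaining cell in row 2 is (2,4) = 410 − 276 = 134.
From row 4, 410 − (148 + 71 + 85) gives (4,3) = 106.
Column 1 needs 410; the known cells sum to 297, so (3,1) = 113.
Column 4: 127 + 134 + 85 + ? = 410, so (3,4) = 64.

50 141 92 127 / 99 120 57 134 / 113 78 155 64 / 148 71 106 85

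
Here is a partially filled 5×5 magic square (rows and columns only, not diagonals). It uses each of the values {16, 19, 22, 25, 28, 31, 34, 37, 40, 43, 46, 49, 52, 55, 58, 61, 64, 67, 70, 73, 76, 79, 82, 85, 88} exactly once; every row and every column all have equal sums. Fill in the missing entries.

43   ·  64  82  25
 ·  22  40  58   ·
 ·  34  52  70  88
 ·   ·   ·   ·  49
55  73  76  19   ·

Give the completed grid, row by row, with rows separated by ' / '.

43 46 64 82 25 / 79 22 40 58 61 / 16 34 52 70 88 / 67 85 28 31 49 / 55 73 76 19 37

The 25 entries sum to 1300, so each line sums to 1300/5 = 260.
The remaining cell in row 1 is (1,2) = 260 − 214 = 46.
Row 3: 34 + 52 + 70 + 88 + ? = 260, so (3,1) = 16.
Row 5 needs 260; the known cells sum to 223, so (5,5) = 37.
Column 2 needs 260; the known cells sum to 175, so (4,2) = 85.
Column 3 needs 260; the known cells sum to 232, so (4,3) = 28.
Column 4 needs 260; the known cells sum to 229, so (4,4) = 31.
Using column 5: 25 + 88 + 49 + 37 + ? → (2,5) = 260 − 199 = 61.
Row 2 must total 260; the given cells sum to 181, so (2,1) = 79.
From row 4, 260 − (85 + 28 + 31 + 49) gives (4,1) = 67.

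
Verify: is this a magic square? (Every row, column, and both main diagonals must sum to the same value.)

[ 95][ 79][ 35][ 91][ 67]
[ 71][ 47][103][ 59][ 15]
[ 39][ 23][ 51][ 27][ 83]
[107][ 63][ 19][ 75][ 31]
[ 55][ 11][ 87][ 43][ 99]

No — column 2 sums to 223 but row 2 sums to 295.

Row 1: 95 + 79 + 35 + 91 + 67 = 367.
Row 2: 71 + 47 + 103 + 59 + 15 = 295.
Row 3: 39 + 23 + 51 + 27 + 83 = 223.
Row 4: 107 + 63 + 19 + 75 + 31 = 295.
Row 5: 55 + 11 + 87 + 43 + 99 = 295.
Column 1: 95 + 71 + 39 + 107 + 55 = 367.
Column 2: 79 + 47 + 23 + 63 + 11 = 223.
Column 3: 35 + 103 + 51 + 19 + 87 = 295.
Column 4: 91 + 59 + 27 + 75 + 43 = 295.
Column 5: 67 + 15 + 83 + 31 + 99 = 295.
Main diagonal: 95 + 47 + 51 + 75 + 99 = 367.
Anti-diagonal: 67 + 59 + 51 + 63 + 55 = 295.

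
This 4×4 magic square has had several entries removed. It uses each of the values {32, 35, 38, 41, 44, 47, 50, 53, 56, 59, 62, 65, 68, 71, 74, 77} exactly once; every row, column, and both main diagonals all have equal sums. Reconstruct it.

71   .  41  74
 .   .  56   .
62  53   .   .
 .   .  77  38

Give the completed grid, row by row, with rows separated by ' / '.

The 16 entries sum to 872, so each line sums to 872/4 = 218.
Row 1 must total 218; the given cells sum to 186, so (1,2) = 32.
Column 3: 41 + 56 + 77 + ? = 218, so (3,3) = 44.
Using main diagonal: 71 + 44 + 38 + ? → (2,2) = 218 − 153 = 65.
Anti-diagonal: 74 + 56 + 53 + ? = 218, so (4,1) = 35.
Using row 3: 62 + 53 + 44 + ? → (3,4) = 218 − 159 = 59.
Row 4: 35 + 77 + 38 + ? = 218, so (4,2) = 68.
Column 1: 71 + 62 + 35 + ? = 218, so (2,1) = 50.
Using column 4: 74 + 59 + 38 + ? → (2,4) = 218 − 171 = 47.

71 32 41 74 / 50 65 56 47 / 62 53 44 59 / 35 68 77 38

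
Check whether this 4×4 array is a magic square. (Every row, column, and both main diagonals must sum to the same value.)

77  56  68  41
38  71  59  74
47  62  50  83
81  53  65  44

Row 1: 77 + 56 + 68 + 41 = 242.
Row 2: 38 + 71 + 59 + 74 = 242.
Row 3: 47 + 62 + 50 + 83 = 242.
Row 4: 81 + 53 + 65 + 44 = 243.
Column 1: 77 + 38 + 47 + 81 = 243.
Column 2: 56 + 71 + 62 + 53 = 242.
Column 3: 68 + 59 + 50 + 65 = 242.
Column 4: 41 + 74 + 83 + 44 = 242.
Main diagonal: 77 + 71 + 50 + 44 = 242.
Anti-diagonal: 41 + 59 + 62 + 81 = 243.

No — column 2 sums to 242 but row 4 sums to 243.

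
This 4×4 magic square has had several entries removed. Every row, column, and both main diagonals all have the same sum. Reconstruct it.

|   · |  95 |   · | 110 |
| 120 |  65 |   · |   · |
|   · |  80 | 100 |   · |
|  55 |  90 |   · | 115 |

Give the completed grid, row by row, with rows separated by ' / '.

Column 2 is already complete: 95 + 65 + 80 + 90 = 330, so that is the magic constant.
Using row 4: 55 + 90 + 115 + ? → (4,3) = 330 − 260 = 70.
From main diagonal, 330 − (65 + 100 + 115) gives (1,1) = 50.
From anti-diagonal, 330 − (110 + 80 + 55) gives (2,3) = 85.
Using row 1: 50 + 95 + 110 + ? → (1,3) = 330 − 255 = 75.
The remaining cell in row 2 is (2,4) = 330 − 270 = 60.
The remaining cell in column 1 is (3,1) = 330 − 225 = 105.
Column 4 needs 330; the known cells sum to 285, so (3,4) = 45.

50 95 75 110 / 120 65 85 60 / 105 80 100 45 / 55 90 70 115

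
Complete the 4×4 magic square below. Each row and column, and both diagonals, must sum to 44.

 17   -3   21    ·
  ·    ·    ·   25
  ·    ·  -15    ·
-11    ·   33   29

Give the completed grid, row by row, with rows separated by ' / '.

17 -3 21 9 / 1 13 5 25 / 37 41 -15 -19 / -11 -7 33 29

Row 1 needs 44; the known cells sum to 35, so (1,4) = 9.
From row 4, 44 − (-11 + 33 + 29) gives (4,2) = -7.
Column 3: 21 + (-15) + 33 + ? = 44, so (2,3) = 5.
Column 4 must total 44; the given cells sum to 63, so (3,4) = -19.
Main diagonal needs 44; the known cells sum to 31, so (2,2) = 13.
Using anti-diagonal: 9 + 5 + (-11) + ? → (3,2) = 44 − 3 = 41.
Row 2 needs 44; the known cells sum to 43, so (2,1) = 1.
Row 3 must total 44; the given cells sum to 7, so (3,1) = 37.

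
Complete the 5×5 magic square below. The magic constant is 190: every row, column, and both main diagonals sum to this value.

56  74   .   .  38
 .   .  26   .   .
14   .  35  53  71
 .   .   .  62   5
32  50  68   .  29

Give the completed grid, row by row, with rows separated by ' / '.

56 74 2 20 38 / 65 8 26 44 47 / 14 17 35 53 71 / 23 41 59 62 5 / 32 50 68 11 29

Using row 3: 14 + 35 + 53 + 71 + ? → (3,2) = 190 − 173 = 17.
The remaining cell in row 5 is (5,4) = 190 − 179 = 11.
Column 5 needs 190; the known cells sum to 143, so (2,5) = 47.
Main diagonal must total 190; the given cells sum to 182, so (2,2) = 8.
The remaining cell in column 2 is (4,2) = 190 − 149 = 41.
The remaining cell in anti-diagonal is (2,4) = 190 − 146 = 44.
Using row 2: 8 + 26 + 44 + 47 + ? → (2,1) = 190 − 125 = 65.
The remaining cell in column 1 is (4,1) = 190 − 167 = 23.
Column 4: 44 + 53 + 62 + 11 + ? = 190, so (1,4) = 20.
Row 1: 56 + 74 + 20 + 38 + ? = 190, so (1,3) = 2.
Using row 4: 23 + 41 + 62 + 5 + ? → (4,3) = 190 − 131 = 59.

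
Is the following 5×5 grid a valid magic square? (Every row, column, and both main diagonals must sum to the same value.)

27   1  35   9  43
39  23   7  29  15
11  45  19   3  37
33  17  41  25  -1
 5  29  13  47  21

Row 1: 27 + 1 + 35 + 9 + 43 = 115.
Row 2: 39 + 23 + 7 + 29 + 15 = 113.
Row 3: 11 + 45 + 19 + 3 + 37 = 115.
Row 4: 33 + 17 + 41 + 25 + (-1) = 115.
Row 5: 5 + 29 + 13 + 47 + 21 = 115.
Column 1: 27 + 39 + 11 + 33 + 5 = 115.
Column 2: 1 + 23 + 45 + 17 + 29 = 115.
Column 3: 35 + 7 + 19 + 41 + 13 = 115.
Column 4: 9 + 29 + 3 + 25 + 47 = 113.
Column 5: 43 + 15 + 37 + (-1) + 21 = 115.
Main diagonal: 27 + 23 + 19 + 25 + 21 = 115.
Anti-diagonal: 43 + 29 + 19 + 17 + 5 = 113.

No — anti-diagonal sums to 113 but column 3 sums to 115.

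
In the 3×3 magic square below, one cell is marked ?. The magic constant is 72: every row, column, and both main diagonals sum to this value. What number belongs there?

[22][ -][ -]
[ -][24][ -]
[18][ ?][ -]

28

The remaining cell in column 1 is (2,1) = 72 − 40 = 32.
The remaining cell in main diagonal is (3,3) = 72 − 46 = 26.
From anti-diagonal, 72 − (24 + 18) gives (1,3) = 30.
Using row 1: 22 + 30 + ? → (1,2) = 72 − 52 = 20.
Row 2: 32 + 24 + ? = 72, so (2,3) = 16.
Row 3 must total 72; the given cells sum to 44, so (3,2) = 28.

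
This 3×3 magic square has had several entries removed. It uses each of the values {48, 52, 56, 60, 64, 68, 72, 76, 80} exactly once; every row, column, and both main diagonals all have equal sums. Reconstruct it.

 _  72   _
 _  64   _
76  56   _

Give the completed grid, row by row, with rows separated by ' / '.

68 72 52 / 48 64 80 / 76 56 60

The 9 entries sum to 576, so each line sums to 576/3 = 192.
Row 3 must total 192; the given cells sum to 132, so (3,3) = 60.
From main diagonal, 192 − (64 + 60) gives (1,1) = 68.
Anti-diagonal: 64 + 76 + ? = 192, so (1,3) = 52.
Column 1 must total 192; the given cells sum to 144, so (2,1) = 48.
Using column 3: 52 + 60 + ? → (2,3) = 192 − 112 = 80.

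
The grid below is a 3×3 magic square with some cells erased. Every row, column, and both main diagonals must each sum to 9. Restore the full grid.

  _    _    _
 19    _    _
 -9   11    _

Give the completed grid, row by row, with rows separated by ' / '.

The remaining cell in row 3 is (3,3) = 9 − 2 = 7.
Column 1: 19 + (-9) + ? = 9, so (1,1) = -1.
Main diagonal needs 9; the known cells sum to 6, so (2,2) = 3.
Anti-diagonal must total 9; the given cells sum to -6, so (1,3) = 15.
From row 1, 9 − (-1 + 15) gives (1,2) = -5.
Using row 2: 19 + 3 + ? → (2,3) = 9 − 22 = -13.

-1 -5 15 / 19 3 -13 / -9 11 7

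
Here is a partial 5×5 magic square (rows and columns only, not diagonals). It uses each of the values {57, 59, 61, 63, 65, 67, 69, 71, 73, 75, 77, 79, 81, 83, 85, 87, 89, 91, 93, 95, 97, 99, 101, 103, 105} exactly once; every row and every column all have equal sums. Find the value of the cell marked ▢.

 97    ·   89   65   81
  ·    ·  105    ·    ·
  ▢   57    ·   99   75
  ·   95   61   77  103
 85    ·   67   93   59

The 25 entries sum to 2025, so each line sums to 2025/5 = 405.
From row 1, 405 − (97 + 89 + 65 + 81) gives (1,2) = 73.
Row 4: 95 + 61 + 77 + 103 + ? = 405, so (4,1) = 69.
Row 5: 85 + 67 + 93 + 59 + ? = 405, so (5,2) = 101.
From column 2, 405 − (73 + 57 + 95 + 101) gives (2,2) = 79.
Using column 3: 89 + 105 + 61 + 67 + ? → (3,3) = 405 − 322 = 83.
Column 4 must total 405; the given cells sum to 334, so (2,4) = 71.
Column 5 needs 405; the known cells sum to 318, so (2,5) = 87.
Row 2 needs 405; the known cells sum to 342, so (2,1) = 63.
Row 3 must total 405; the given cells sum to 314, so (3,1) = 91.

91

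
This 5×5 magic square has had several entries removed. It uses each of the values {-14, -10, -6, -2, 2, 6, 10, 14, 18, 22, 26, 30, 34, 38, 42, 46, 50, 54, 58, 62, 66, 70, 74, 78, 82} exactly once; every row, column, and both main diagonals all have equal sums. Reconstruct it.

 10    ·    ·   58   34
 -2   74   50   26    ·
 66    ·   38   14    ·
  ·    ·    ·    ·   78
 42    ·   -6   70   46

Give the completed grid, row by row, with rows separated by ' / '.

10 -14 82 58 34 / -2 74 50 26 22 / 66 62 38 14 -10 / 54 30 6 2 78 / 42 18 -6 70 46

The 25 entries sum to 850, so each line sums to 850/5 = 170.
Row 2 must total 170; the given cells sum to 148, so (2,5) = 22.
Using row 5: 42 + (-6) + 70 + 46 + ? → (5,2) = 170 − 152 = 18.
Using column 1: 10 + (-2) + 66 + 42 + ? → (4,1) = 170 − 116 = 54.
Using column 4: 58 + 26 + 14 + 70 + ? → (4,4) = 170 − 168 = 2.
The remaining cell in column 5 is (3,5) = 170 − 180 = -10.
Anti-diagonal needs 170; the known cells sum to 140, so (4,2) = 30.
The remaining cell in row 3 is (3,2) = 170 − 108 = 62.
Row 4 needs 170; the known cells sum to 164, so (4,3) = 6.
Using column 2: 74 + 62 + 30 + 18 + ? → (1,2) = 170 − 184 = -14.
From column 3, 170 − (50 + 38 + 6 + (-6)) gives (1,3) = 82.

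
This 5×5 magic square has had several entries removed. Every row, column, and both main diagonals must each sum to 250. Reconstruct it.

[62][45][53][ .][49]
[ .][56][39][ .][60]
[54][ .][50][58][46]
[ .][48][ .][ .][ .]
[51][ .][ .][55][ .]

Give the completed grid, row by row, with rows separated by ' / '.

From row 1, 250 − (62 + 45 + 53 + 49) gives (1,4) = 41.
From row 3, 250 − (54 + 50 + 58 + 46) gives (3,2) = 42.
Column 2 needs 250; the known cells sum to 191, so (5,2) = 59.
Anti-diagonal must total 250; the given cells sum to 198, so (2,4) = 52.
Row 2 needs 250; the known cells sum to 207, so (2,1) = 43.
The remaining cell in column 1 is (4,1) = 250 − 210 = 40.
Column 4 must total 250; the given cells sum to 206, so (4,4) = 44.
The remaining cell in main diagonal is (5,5) = 250 − 212 = 38.
The remaining cell in row 5 is (5,3) = 250 − 203 = 47.
Using column 3: 53 + 39 + 50 + 47 + ? → (4,3) = 250 − 189 = 61.
Using column 5: 49 + 60 + 46 + 38 + ? → (4,5) = 250 − 193 = 57.

62 45 53 41 49 / 43 56 39 52 60 / 54 42 50 58 46 / 40 48 61 44 57 / 51 59 47 55 38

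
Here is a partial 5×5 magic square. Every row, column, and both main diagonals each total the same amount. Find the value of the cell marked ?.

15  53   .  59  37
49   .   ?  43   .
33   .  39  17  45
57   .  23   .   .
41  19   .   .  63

55

Column 1 is complete and sums to 195; that is the magic constant.
Row 1 needs 195; the known cells sum to 164, so (1,3) = 31.
Row 3 needs 195; the known cells sum to 134, so (3,2) = 61.
From anti-diagonal, 195 − (37 + 43 + 39 + 41) gives (4,2) = 35.
The remaining cell in column 2 is (2,2) = 195 − 168 = 27.
The remaining cell in main diagonal is (4,4) = 195 − 144 = 51.
Using row 4: 57 + 35 + 23 + 51 + ? → (4,5) = 195 − 166 = 29.
Using column 4: 59 + 43 + 17 + 51 + ? → (5,4) = 195 − 170 = 25.
Column 5 needs 195; the known cells sum to 174, so (2,5) = 21.
Row 2 must total 195; the given cells sum to 140, so (2,3) = 55.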